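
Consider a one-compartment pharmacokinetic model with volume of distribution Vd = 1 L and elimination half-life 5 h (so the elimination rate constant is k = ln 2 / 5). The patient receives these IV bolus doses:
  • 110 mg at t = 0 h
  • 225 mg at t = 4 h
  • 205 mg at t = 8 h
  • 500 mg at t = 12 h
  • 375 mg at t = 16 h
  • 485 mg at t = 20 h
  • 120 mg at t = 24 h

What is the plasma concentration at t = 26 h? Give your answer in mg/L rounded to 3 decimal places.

k = ln 2 / 5 = 0.13863 per h
Dose 1 (110 mg at t=0 h): 110·exp(−0.13863·26) = 2.993 mg/L
Dose 2 (225 mg at t=4 h): 225·exp(−0.13863·22) = 10.657 mg/L
Dose 3 (205 mg at t=8 h): 205·exp(−0.13863·18) = 16.906 mg/L
Dose 4 (500 mg at t=12 h): 500·exp(−0.13863·14) = 71.794 mg/L
Dose 5 (375 mg at t=16 h): 375·exp(−0.13863·10) = 93.750 mg/L
Dose 6 (485 mg at t=20 h): 485·exp(−0.13863·6) = 211.109 mg/L
Dose 7 (120 mg at t=24 h): 120·exp(−0.13863·2) = 90.943 mg/L
C(26) = 2.993 + 10.657 + 16.906 + 71.794 + 93.750 + 211.109 + 90.943 = 498.151 mg/L

498.151 mg/L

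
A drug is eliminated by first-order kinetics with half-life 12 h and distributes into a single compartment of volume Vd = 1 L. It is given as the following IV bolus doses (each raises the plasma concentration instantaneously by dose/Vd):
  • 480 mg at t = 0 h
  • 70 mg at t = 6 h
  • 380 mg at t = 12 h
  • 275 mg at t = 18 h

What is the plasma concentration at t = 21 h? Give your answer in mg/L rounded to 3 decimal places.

629.332 mg/L

k = ln 2 / 12 = 0.05776 per h
Dose 1 (480 mg at t=0 h): 480·exp(−0.05776·21) = 142.705 mg/L
Dose 2 (70 mg at t=6 h): 70·exp(−0.05776·15) = 29.431 mg/L
Dose 3 (380 mg at t=12 h): 380·exp(−0.05776·9) = 225.949 mg/L
Dose 4 (275 mg at t=18 h): 275·exp(−0.05776·3) = 231.247 mg/L
C(21) = 142.705 + 29.431 + 225.949 + 231.247 = 629.332 mg/L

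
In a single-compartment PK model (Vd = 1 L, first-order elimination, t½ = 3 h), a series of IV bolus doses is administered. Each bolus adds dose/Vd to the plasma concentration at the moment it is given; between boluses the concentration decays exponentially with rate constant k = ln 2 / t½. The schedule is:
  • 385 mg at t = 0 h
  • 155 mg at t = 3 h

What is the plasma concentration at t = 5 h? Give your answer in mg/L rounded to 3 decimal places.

k = ln 2 / 3 = 0.23105 per h
Dose 1 (385 mg at t=0 h): 385·exp(−0.23105·5) = 121.267 mg/L
Dose 2 (155 mg at t=3 h): 155·exp(−0.23105·2) = 97.644 mg/L
C(5) = 121.267 + 97.644 = 218.911 mg/L

218.911 mg/L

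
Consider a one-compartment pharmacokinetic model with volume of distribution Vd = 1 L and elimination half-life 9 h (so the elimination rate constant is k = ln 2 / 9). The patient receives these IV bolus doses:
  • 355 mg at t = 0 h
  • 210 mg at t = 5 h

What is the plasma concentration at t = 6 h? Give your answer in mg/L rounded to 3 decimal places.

418.070 mg/L

k = ln 2 / 9 = 0.07702 per h
Dose 1 (355 mg at t=0 h): 355·exp(−0.07702·6) = 223.636 mg/L
Dose 2 (210 mg at t=5 h): 210·exp(−0.07702·1) = 194.434 mg/L
C(6) = 223.636 + 194.434 = 418.070 mg/L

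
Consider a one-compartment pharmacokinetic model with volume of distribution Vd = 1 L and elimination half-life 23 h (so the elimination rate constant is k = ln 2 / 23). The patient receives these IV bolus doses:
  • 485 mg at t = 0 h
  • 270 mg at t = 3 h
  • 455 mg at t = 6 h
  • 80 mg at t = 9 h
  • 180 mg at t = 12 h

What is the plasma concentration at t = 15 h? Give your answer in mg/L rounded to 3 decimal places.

1074.796 mg/L

k = ln 2 / 23 = 0.03014 per h
Dose 1 (485 mg at t=0 h): 485·exp(−0.03014·15) = 308.616 mg/L
Dose 2 (270 mg at t=3 h): 270·exp(−0.03014·12) = 188.064 mg/L
Dose 3 (455 mg at t=6 h): 455·exp(−0.03014·9) = 346.910 mg/L
Dose 4 (80 mg at t=9 h): 80·exp(−0.03014·6) = 66.767 mg/L
Dose 5 (180 mg at t=12 h): 180·exp(−0.03014·3) = 164.440 mg/L
C(15) = 308.616 + 188.064 + 346.910 + 66.767 + 164.440 = 1074.796 mg/L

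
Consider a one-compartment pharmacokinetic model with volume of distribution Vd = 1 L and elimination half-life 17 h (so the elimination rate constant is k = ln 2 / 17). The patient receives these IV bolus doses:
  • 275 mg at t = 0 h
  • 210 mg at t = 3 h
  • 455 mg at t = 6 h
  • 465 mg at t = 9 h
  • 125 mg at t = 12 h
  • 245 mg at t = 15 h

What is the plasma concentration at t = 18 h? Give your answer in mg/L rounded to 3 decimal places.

1161.708 mg/L

k = ln 2 / 17 = 0.04077 per h
Dose 1 (275 mg at t=0 h): 275·exp(−0.04077·18) = 132.006 mg/L
Dose 2 (210 mg at t=3 h): 210·exp(−0.04077·15) = 113.921 mg/L
Dose 3 (455 mg at t=6 h): 455·exp(−0.04077·12) = 278.946 mg/L
Dose 4 (465 mg at t=9 h): 465·exp(−0.04077·9) = 322.169 mg/L
Dose 5 (125 mg at t=12 h): 125·exp(−0.04077·6) = 97.873 mg/L
Dose 6 (245 mg at t=15 h): 245·exp(−0.04077·3) = 216.792 mg/L
C(18) = 132.006 + 113.921 + 278.946 + 322.169 + 97.873 + 216.792 = 1161.708 mg/L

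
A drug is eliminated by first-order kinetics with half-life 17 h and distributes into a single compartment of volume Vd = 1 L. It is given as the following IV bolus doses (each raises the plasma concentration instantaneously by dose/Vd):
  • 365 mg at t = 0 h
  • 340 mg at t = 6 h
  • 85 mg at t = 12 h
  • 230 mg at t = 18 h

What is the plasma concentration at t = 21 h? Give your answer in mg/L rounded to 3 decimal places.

k = ln 2 / 17 = 0.04077 per h
Dose 1 (365 mg at t=0 h): 365·exp(−0.04077·21) = 155.036 mg/L
Dose 2 (340 mg at t=6 h): 340·exp(−0.04077·15) = 184.444 mg/L
Dose 3 (85 mg at t=12 h): 85·exp(−0.04077·9) = 58.891 mg/L
Dose 4 (230 mg at t=18 h): 230·exp(−0.04077·3) = 203.519 mg/L
C(21) = 155.036 + 184.444 + 58.891 + 203.519 = 601.890 mg/L

601.890 mg/L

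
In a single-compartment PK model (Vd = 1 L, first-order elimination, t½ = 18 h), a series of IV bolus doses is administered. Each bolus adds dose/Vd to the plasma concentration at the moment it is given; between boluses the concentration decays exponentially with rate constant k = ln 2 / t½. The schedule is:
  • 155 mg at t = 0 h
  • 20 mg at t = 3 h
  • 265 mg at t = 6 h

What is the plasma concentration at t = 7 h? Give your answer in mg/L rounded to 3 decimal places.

k = ln 2 / 18 = 0.03851 per h
Dose 1 (155 mg at t=0 h): 155·exp(−0.03851·7) = 118.376 mg/L
Dose 2 (20 mg at t=3 h): 20·exp(−0.03851·4) = 17.145 mg/L
Dose 3 (265 mg at t=6 h): 265·exp(−0.03851·1) = 254.989 mg/L
C(7) = 118.376 + 17.145 + 254.989 = 390.510 mg/L

390.510 mg/L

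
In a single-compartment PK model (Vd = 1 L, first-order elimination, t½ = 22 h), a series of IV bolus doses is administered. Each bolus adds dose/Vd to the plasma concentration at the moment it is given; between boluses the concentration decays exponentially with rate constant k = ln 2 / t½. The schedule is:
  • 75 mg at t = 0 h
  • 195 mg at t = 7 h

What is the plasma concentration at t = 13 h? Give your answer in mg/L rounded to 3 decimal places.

211.206 mg/L

k = ln 2 / 22 = 0.03151 per h
Dose 1 (75 mg at t=0 h): 75·exp(−0.03151·13) = 49.794 mg/L
Dose 2 (195 mg at t=7 h): 195·exp(−0.03151·6) = 161.412 mg/L
C(13) = 49.794 + 161.412 = 211.206 mg/L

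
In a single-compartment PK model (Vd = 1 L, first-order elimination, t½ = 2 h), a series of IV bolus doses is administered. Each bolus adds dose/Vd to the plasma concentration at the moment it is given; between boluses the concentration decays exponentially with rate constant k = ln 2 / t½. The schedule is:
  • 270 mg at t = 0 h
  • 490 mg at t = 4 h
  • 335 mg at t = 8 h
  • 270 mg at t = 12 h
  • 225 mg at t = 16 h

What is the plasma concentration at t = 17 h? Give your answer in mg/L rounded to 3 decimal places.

k = ln 2 / 2 = 0.34657 per h
Dose 1 (270 mg at t=0 h): 270·exp(−0.34657·17) = 0.746 mg/L
Dose 2 (490 mg at t=4 h): 490·exp(−0.34657·13) = 5.414 mg/L
Dose 3 (335 mg at t=8 h): 335·exp(−0.34657·9) = 14.805 mg/L
Dose 4 (270 mg at t=12 h): 270·exp(−0.34657·5) = 47.730 mg/L
Dose 5 (225 mg at t=16 h): 225·exp(−0.34657·1) = 159.099 mg/L
C(17) = 0.746 + 5.414 + 14.805 + 47.730 + 159.099 = 227.793 mg/L

227.793 mg/L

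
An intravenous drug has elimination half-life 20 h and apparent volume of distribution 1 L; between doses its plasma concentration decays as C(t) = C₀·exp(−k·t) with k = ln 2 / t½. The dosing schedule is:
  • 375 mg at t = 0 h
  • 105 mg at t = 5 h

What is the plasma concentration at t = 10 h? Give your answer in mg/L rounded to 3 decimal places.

k = ln 2 / 20 = 0.03466 per h
Dose 1 (375 mg at t=0 h): 375·exp(−0.03466·10) = 265.165 mg/L
Dose 2 (105 mg at t=5 h): 105·exp(−0.03466·5) = 88.294 mg/L
C(10) = 265.165 + 88.294 = 353.459 mg/L

353.459 mg/L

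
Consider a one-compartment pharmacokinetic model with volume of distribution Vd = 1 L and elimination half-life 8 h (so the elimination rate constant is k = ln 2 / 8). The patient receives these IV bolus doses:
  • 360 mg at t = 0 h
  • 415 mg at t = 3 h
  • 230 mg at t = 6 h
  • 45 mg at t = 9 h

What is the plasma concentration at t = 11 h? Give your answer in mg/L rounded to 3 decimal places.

533.276 mg/L

k = ln 2 / 8 = 0.08664 per h
Dose 1 (360 mg at t=0 h): 360·exp(−0.08664·11) = 138.799 mg/L
Dose 2 (415 mg at t=3 h): 415·exp(−0.08664·8) = 207.500 mg/L
Dose 3 (230 mg at t=6 h): 230·exp(−0.08664·5) = 149.137 mg/L
Dose 4 (45 mg at t=9 h): 45·exp(−0.08664·2) = 37.840 mg/L
C(11) = 138.799 + 207.500 + 149.137 + 37.840 = 533.276 mg/L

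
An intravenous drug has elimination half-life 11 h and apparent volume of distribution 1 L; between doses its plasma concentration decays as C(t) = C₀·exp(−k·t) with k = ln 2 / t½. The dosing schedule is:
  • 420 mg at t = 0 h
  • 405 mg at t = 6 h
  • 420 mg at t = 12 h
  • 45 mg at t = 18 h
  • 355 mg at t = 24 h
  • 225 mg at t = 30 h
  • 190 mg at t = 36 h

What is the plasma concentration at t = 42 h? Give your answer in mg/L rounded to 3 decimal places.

k = ln 2 / 11 = 0.06301 per h
Dose 1 (420 mg at t=0 h): 420·exp(−0.06301·42) = 29.776 mg/L
Dose 2 (405 mg at t=6 h): 405·exp(−0.06301·36) = 41.905 mg/L
Dose 3 (420 mg at t=12 h): 420·exp(−0.06301·30) = 63.425 mg/L
Dose 4 (45 mg at t=18 h): 45·exp(−0.06301·24) = 9.918 mg/L
Dose 5 (355 mg at t=24 h): 355·exp(−0.06301·18) = 114.192 mg/L
Dose 6 (225 mg at t=30 h): 225·exp(−0.06301·12) = 105.630 mg/L
Dose 7 (190 mg at t=36 h): 190·exp(−0.06301·6) = 130.183 mg/L
C(42) = 29.776 + 41.905 + 63.425 + 9.918 + 114.192 + 105.630 + 130.183 = 495.028 mg/L

495.028 mg/L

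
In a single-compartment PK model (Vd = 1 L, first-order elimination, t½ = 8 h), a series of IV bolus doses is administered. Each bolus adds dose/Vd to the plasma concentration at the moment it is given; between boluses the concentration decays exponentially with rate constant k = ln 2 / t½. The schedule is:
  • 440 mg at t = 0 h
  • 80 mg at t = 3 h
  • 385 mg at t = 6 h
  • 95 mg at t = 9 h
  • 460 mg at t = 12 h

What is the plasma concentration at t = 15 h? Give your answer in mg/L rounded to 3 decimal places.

k = ln 2 / 8 = 0.08664 per h
Dose 1 (440 mg at t=0 h): 440·exp(−0.08664·15) = 119.956 mg/L
Dose 2 (80 mg at t=3 h): 80·exp(−0.08664·12) = 28.284 mg/L
Dose 3 (385 mg at t=6 h): 385·exp(−0.08664·9) = 176.523 mg/L
Dose 4 (95 mg at t=9 h): 95·exp(−0.08664·6) = 56.487 mg/L
Dose 5 (460 mg at t=12 h): 460·exp(−0.08664·3) = 354.708 mg/L
C(15) = 119.956 + 28.284 + 176.523 + 56.487 + 354.708 = 735.959 mg/L

735.959 mg/L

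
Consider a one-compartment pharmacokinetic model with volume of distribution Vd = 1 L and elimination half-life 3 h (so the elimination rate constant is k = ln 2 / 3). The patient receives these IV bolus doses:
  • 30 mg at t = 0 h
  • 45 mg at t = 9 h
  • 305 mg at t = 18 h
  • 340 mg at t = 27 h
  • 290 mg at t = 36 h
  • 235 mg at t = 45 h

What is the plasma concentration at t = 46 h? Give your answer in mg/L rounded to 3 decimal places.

219.990 mg/L

k = ln 2 / 3 = 0.23105 per h
Dose 1 (30 mg at t=0 h): 30·exp(−0.23105·46) = 0.001 mg/L
Dose 2 (45 mg at t=9 h): 45·exp(−0.23105·37) = 0.009 mg/L
Dose 3 (305 mg at t=18 h): 305·exp(−0.23105·28) = 0.473 mg/L
Dose 4 (340 mg at t=27 h): 340·exp(−0.23105·19) = 4.217 mg/L
Dose 5 (290 mg at t=36 h): 290·exp(−0.23105·10) = 28.772 mg/L
Dose 6 (235 mg at t=45 h): 235·exp(−0.23105·1) = 186.520 mg/L
C(46) = 0.001 + 0.009 + 0.473 + 4.217 + 28.772 + 186.520 = 219.990 mg/L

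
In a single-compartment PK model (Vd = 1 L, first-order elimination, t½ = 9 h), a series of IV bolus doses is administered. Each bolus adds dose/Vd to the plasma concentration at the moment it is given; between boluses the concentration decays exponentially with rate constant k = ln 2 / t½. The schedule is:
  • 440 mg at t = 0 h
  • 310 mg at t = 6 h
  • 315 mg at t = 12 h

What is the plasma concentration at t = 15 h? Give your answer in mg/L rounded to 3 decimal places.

543.607 mg/L

k = ln 2 / 9 = 0.07702 per h
Dose 1 (440 mg at t=0 h): 440·exp(−0.07702·15) = 138.591 mg/L
Dose 2 (310 mg at t=6 h): 310·exp(−0.07702·9) = 155.000 mg/L
Dose 3 (315 mg at t=12 h): 315·exp(−0.07702·3) = 250.016 mg/L
C(15) = 138.591 + 155.000 + 250.016 = 543.607 mg/L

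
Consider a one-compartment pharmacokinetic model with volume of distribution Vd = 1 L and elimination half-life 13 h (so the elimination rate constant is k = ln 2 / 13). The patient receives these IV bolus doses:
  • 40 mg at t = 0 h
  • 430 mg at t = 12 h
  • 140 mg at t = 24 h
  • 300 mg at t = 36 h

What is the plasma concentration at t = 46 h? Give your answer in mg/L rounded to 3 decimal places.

k = ln 2 / 13 = 0.05332 per h
Dose 1 (40 mg at t=0 h): 40·exp(−0.05332·46) = 3.443 mg/L
Dose 2 (430 mg at t=12 h): 430·exp(−0.05332·34) = 70.171 mg/L
Dose 3 (140 mg at t=24 h): 140·exp(−0.05332·22) = 43.320 mg/L
Dose 4 (300 mg at t=36 h): 300·exp(−0.05332·10) = 176.019 mg/L
C(46) = 3.443 + 70.171 + 43.320 + 176.019 = 292.953 mg/L

292.953 mg/L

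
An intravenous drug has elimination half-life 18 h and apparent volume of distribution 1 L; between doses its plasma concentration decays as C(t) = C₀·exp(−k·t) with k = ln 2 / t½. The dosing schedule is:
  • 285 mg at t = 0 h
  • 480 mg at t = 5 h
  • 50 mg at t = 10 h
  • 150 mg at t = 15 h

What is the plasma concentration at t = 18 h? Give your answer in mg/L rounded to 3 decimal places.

k = ln 2 / 18 = 0.03851 per h
Dose 1 (285 mg at t=0 h): 285·exp(−0.03851·18) = 142.500 mg/L
Dose 2 (480 mg at t=5 h): 480·exp(−0.03851·13) = 290.958 mg/L
Dose 3 (50 mg at t=10 h): 50·exp(−0.03851·8) = 36.743 mg/L
Dose 4 (150 mg at t=15 h): 150·exp(−0.03851·3) = 133.635 mg/L
C(18) = 142.500 + 290.958 + 36.743 + 133.635 = 603.836 mg/L

603.836 mg/L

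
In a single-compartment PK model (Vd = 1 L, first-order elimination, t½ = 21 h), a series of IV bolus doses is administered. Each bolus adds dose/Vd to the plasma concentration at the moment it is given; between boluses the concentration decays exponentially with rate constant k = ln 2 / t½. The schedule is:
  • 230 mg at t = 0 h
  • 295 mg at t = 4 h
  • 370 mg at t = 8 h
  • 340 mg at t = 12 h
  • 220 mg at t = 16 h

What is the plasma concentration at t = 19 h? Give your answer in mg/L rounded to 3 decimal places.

1029.117 mg/L

k = ln 2 / 21 = 0.03301 per h
Dose 1 (230 mg at t=0 h): 230·exp(−0.03301·19) = 122.848 mg/L
Dose 2 (295 mg at t=4 h): 295·exp(−0.03301·15) = 179.805 mg/L
Dose 3 (370 mg at t=8 h): 370·exp(−0.03301·11) = 257.347 mg/L
Dose 4 (340 mg at t=12 h): 340·exp(−0.03301·7) = 269.858 mg/L
Dose 5 (220 mg at t=16 h): 220·exp(−0.03301·3) = 199.259 mg/L
C(19) = 122.848 + 179.805 + 257.347 + 269.858 + 199.259 = 1029.117 mg/L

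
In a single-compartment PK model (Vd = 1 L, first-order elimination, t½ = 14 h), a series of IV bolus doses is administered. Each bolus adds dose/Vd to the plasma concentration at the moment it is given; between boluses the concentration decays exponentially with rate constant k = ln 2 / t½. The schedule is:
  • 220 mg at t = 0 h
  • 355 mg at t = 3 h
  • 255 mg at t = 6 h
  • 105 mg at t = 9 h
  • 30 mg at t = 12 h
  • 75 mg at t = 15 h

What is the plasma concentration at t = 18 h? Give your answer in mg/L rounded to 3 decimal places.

k = ln 2 / 14 = 0.04951 per h
Dose 1 (220 mg at t=0 h): 220·exp(−0.04951·18) = 90.237 mg/L
Dose 2 (355 mg at t=3 h): 355·exp(−0.04951·15) = 168.926 mg/L
Dose 3 (255 mg at t=6 h): 255·exp(−0.04951·12) = 140.771 mg/L
Dose 4 (105 mg at t=9 h): 105·exp(−0.04951·9) = 67.247 mg/L
Dose 5 (30 mg at t=12 h): 30·exp(−0.04951·6) = 22.290 mg/L
Dose 6 (75 mg at t=15 h): 75·exp(−0.04951·3) = 64.648 mg/L
C(18) = 90.237 + 168.926 + 140.771 + 67.247 + 22.290 + 64.648 = 554.119 mg/L

554.119 mg/L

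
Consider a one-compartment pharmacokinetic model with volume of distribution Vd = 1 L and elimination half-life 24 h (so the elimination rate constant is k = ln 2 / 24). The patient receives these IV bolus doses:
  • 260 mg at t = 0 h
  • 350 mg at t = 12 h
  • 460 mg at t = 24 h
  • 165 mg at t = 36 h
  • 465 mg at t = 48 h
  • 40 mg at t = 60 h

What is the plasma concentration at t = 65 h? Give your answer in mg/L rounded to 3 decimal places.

k = ln 2 / 24 = 0.02888 per h
Dose 1 (260 mg at t=0 h): 260·exp(−0.02888·65) = 39.782 mg/L
Dose 2 (350 mg at t=12 h): 350·exp(−0.02888·53) = 75.734 mg/L
Dose 3 (460 mg at t=24 h): 460·exp(−0.02888·41) = 140.766 mg/L
Dose 4 (165 mg at t=36 h): 165·exp(−0.02888·29) = 71.407 mg/L
Dose 5 (465 mg at t=48 h): 465·exp(−0.02888·17) = 284.592 mg/L
Dose 6 (40 mg at t=60 h): 40·exp(−0.02888·5) = 34.621 mg/L
C(65) = 39.782 + 75.734 + 140.766 + 71.407 + 284.592 + 34.621 = 646.903 mg/L

646.903 mg/L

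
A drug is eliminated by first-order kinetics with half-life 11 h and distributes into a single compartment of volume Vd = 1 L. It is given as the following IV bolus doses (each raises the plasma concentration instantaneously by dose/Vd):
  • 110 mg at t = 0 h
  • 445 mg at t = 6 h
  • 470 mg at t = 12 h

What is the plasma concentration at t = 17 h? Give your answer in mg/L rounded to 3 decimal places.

k = ln 2 / 11 = 0.06301 per h
Dose 1 (110 mg at t=0 h): 110·exp(−0.06301·17) = 37.685 mg/L
Dose 2 (445 mg at t=6 h): 445·exp(−0.06301·11) = 222.500 mg/L
Dose 3 (470 mg at t=12 h): 470·exp(−0.06301·5) = 342.978 mg/L
C(17) = 37.685 + 222.500 + 342.978 = 603.162 mg/L

603.162 mg/L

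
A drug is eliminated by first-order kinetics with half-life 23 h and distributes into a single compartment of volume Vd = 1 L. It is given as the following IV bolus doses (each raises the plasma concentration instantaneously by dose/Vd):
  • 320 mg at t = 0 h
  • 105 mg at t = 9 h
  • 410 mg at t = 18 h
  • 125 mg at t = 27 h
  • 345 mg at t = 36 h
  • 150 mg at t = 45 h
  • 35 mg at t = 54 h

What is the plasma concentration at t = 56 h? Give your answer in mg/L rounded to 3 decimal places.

k = ln 2 / 23 = 0.03014 per h
Dose 1 (320 mg at t=0 h): 320·exp(−0.03014·56) = 59.184 mg/L
Dose 2 (105 mg at t=9 h): 105·exp(−0.03014·47) = 25.471 mg/L
Dose 3 (410 mg at t=18 h): 410·exp(−0.03014·38) = 130.446 mg/L
Dose 4 (125 mg at t=27 h): 125·exp(−0.03014·29) = 52.162 mg/L
Dose 5 (345 mg at t=36 h): 345·exp(−0.03014·20) = 188.823 mg/L
Dose 6 (150 mg at t=45 h): 150·exp(−0.03014·11) = 107.676 mg/L
Dose 7 (35 mg at t=54 h): 35·exp(−0.03014·2) = 32.953 mg/L
C(56) = 59.184 + 25.471 + 130.446 + 52.162 + 188.823 + 107.676 + 32.953 = 596.714 mg/L

596.714 mg/L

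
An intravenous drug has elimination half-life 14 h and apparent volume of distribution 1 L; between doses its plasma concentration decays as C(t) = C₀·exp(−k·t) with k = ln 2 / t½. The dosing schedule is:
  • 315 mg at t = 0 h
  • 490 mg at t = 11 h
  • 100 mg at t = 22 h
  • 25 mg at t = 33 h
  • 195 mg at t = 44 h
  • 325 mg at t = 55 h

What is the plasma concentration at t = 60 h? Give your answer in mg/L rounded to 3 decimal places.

423.304 mg/L

k = ln 2 / 14 = 0.04951 per h
Dose 1 (315 mg at t=0 h): 315·exp(−0.04951·60) = 16.150 mg/L
Dose 2 (490 mg at t=11 h): 490·exp(−0.04951·49) = 43.310 mg/L
Dose 3 (100 mg at t=22 h): 100·exp(−0.04951·38) = 15.238 mg/L
Dose 4 (25 mg at t=33 h): 25·exp(−0.04951·27) = 6.567 mg/L
Dose 5 (195 mg at t=44 h): 195·exp(−0.04951·16) = 88.308 mg/L
Dose 6 (325 mg at t=55 h): 325·exp(−0.04951·5) = 253.730 mg/L
C(60) = 16.150 + 43.310 + 15.238 + 6.567 + 88.308 + 253.730 = 423.304 mg/L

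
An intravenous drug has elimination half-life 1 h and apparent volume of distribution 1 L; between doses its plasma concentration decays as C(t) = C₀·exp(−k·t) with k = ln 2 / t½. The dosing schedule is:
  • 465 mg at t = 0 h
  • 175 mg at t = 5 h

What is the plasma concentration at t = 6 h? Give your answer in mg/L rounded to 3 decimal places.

k = ln 2 / 1 = 0.69315 per h
Dose 1 (465 mg at t=0 h): 465·exp(−0.69315·6) = 7.266 mg/L
Dose 2 (175 mg at t=5 h): 175·exp(−0.69315·1) = 87.500 mg/L
C(6) = 7.266 + 87.500 = 94.766 mg/L

94.766 mg/L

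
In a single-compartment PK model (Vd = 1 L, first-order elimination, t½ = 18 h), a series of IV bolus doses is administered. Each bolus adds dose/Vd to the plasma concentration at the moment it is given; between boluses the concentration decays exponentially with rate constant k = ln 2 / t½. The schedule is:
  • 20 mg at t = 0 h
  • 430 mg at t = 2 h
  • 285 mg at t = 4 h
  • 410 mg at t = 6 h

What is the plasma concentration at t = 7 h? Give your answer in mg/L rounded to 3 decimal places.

k = ln 2 / 18 = 0.03851 per h
Dose 1 (20 mg at t=0 h): 20·exp(−0.03851·7) = 15.274 mg/L
Dose 2 (430 mg at t=2 h): 430·exp(−0.03851·5) = 354.690 mg/L
Dose 3 (285 mg at t=4 h): 285·exp(−0.03851·3) = 253.906 mg/L
Dose 4 (410 mg at t=6 h): 410·exp(−0.03851·1) = 394.512 mg/L
C(7) = 15.274 + 354.690 + 253.906 + 394.512 = 1018.382 mg/L

1018.382 mg/L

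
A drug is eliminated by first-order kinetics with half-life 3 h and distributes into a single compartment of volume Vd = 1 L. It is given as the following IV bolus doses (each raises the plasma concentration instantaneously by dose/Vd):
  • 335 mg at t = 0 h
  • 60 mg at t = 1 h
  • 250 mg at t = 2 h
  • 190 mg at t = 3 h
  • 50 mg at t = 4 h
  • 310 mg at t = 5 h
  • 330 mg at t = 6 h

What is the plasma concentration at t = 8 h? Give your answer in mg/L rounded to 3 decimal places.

569.740 mg/L

k = ln 2 / 3 = 0.23105 per h
Dose 1 (335 mg at t=0 h): 335·exp(−0.23105·8) = 52.759 mg/L
Dose 2 (60 mg at t=1 h): 60·exp(−0.23105·7) = 11.906 mg/L
Dose 3 (250 mg at t=2 h): 250·exp(−0.23105·6) = 62.500 mg/L
Dose 4 (190 mg at t=3 h): 190·exp(−0.23105·5) = 59.846 mg/L
Dose 5 (50 mg at t=4 h): 50·exp(−0.23105·4) = 19.843 mg/L
Dose 6 (310 mg at t=5 h): 310·exp(−0.23105·3) = 155.000 mg/L
Dose 7 (330 mg at t=6 h): 330·exp(−0.23105·2) = 207.887 mg/L
C(8) = 52.759 + 11.906 + 62.500 + 59.846 + 19.843 + 155.000 + 207.887 = 569.740 mg/L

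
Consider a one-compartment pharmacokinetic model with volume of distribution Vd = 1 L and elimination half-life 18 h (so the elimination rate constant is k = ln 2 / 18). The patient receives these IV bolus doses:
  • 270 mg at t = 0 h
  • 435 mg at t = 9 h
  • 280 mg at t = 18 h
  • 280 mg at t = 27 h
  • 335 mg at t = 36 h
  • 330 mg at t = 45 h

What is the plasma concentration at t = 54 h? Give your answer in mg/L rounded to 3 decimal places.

680.488 mg/L

k = ln 2 / 18 = 0.03851 per h
Dose 1 (270 mg at t=0 h): 270·exp(−0.03851·54) = 33.750 mg/L
Dose 2 (435 mg at t=9 h): 435·exp(−0.03851·45) = 76.898 mg/L
Dose 3 (280 mg at t=18 h): 280·exp(−0.03851·36) = 70.000 mg/L
Dose 4 (280 mg at t=27 h): 280·exp(−0.03851·27) = 98.995 mg/L
Dose 5 (335 mg at t=36 h): 335·exp(−0.03851·18) = 167.500 mg/L
Dose 6 (330 mg at t=45 h): 330·exp(−0.03851·9) = 233.345 mg/L
C(54) = 33.750 + 76.898 + 70.000 + 98.995 + 167.500 + 233.345 = 680.488 mg/L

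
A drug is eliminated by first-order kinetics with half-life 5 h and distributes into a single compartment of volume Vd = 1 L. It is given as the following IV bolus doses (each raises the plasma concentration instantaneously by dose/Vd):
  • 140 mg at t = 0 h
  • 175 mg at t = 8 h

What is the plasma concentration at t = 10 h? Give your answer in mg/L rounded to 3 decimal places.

167.625 mg/L

k = ln 2 / 5 = 0.13863 per h
Dose 1 (140 mg at t=0 h): 140·exp(−0.13863·10) = 35.000 mg/L
Dose 2 (175 mg at t=8 h): 175·exp(−0.13863·2) = 132.625 mg/L
C(10) = 35.000 + 132.625 = 167.625 mg/L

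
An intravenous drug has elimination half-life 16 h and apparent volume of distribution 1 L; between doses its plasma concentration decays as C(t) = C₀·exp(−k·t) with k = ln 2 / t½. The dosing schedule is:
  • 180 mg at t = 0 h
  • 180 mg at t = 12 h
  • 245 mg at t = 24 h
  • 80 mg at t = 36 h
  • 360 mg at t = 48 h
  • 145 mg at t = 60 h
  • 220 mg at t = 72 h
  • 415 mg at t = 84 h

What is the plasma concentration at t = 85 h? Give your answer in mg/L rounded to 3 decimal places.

683.397 mg/L

k = ln 2 / 16 = 0.04332 per h
Dose 1 (180 mg at t=0 h): 180·exp(−0.04332·85) = 4.530 mg/L
Dose 2 (180 mg at t=12 h): 180·exp(−0.04332·73) = 7.618 mg/L
Dose 3 (245 mg at t=24 h): 245·exp(−0.04332·61) = 17.438 mg/L
Dose 4 (80 mg at t=36 h): 80·exp(−0.04332·49) = 9.576 mg/L
Dose 5 (360 mg at t=48 h): 360·exp(−0.04332·37) = 72.472 mg/L
Dose 6 (145 mg at t=60 h): 145·exp(−0.04332·25) = 49.092 mg/L
Dose 7 (220 mg at t=72 h): 220·exp(−0.04332·13) = 125.267 mg/L
Dose 8 (415 mg at t=84 h): 415·exp(−0.04332·1) = 397.405 mg/L
C(85) = 4.530 + 7.618 + 17.438 + 9.576 + 72.472 + 49.092 + 125.267 + 397.405 = 683.397 mg/L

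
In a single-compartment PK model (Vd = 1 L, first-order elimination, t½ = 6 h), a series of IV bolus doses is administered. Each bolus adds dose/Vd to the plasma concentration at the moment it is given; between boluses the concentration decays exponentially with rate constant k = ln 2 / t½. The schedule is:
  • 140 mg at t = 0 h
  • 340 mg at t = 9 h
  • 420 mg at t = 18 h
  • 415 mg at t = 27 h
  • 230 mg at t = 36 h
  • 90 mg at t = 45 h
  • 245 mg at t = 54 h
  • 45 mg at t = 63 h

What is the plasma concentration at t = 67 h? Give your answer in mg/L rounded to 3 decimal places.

102.432 mg/L

k = ln 2 / 6 = 0.11552 per h
Dose 1 (140 mg at t=0 h): 140·exp(−0.11552·67) = 0.061 mg/L
Dose 2 (340 mg at t=9 h): 340·exp(−0.11552·58) = 0.418 mg/L
Dose 3 (420 mg at t=18 h): 420·exp(−0.11552·49) = 1.462 mg/L
Dose 4 (415 mg at t=27 h): 415·exp(−0.11552·40) = 4.085 mg/L
Dose 5 (230 mg at t=36 h): 230·exp(−0.11552·31) = 6.403 mg/L
Dose 6 (90 mg at t=45 h): 90·exp(−0.11552·22) = 7.087 mg/L
Dose 7 (245 mg at t=54 h): 245·exp(−0.11552·13) = 54.568 mg/L
Dose 8 (45 mg at t=63 h): 45·exp(−0.11552·4) = 28.348 mg/L
C(67) = 0.061 + 0.418 + 1.462 + 4.085 + 6.403 + 7.087 + 54.568 + 28.348 = 102.432 mg/L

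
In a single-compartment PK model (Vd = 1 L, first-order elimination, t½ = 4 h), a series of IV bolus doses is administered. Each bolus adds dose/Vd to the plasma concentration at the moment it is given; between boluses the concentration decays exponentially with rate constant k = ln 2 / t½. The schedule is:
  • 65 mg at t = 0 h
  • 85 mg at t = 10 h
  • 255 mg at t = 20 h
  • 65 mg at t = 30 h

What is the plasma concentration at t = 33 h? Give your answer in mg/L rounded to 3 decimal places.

67.246 mg/L

k = ln 2 / 4 = 0.17329 per h
Dose 1 (65 mg at t=0 h): 65·exp(−0.17329·33) = 0.214 mg/L
Dose 2 (85 mg at t=10 h): 85·exp(−0.17329·23) = 1.579 mg/L
Dose 3 (255 mg at t=20 h): 255·exp(−0.17329·13) = 26.804 mg/L
Dose 4 (65 mg at t=30 h): 65·exp(−0.17329·3) = 38.649 mg/L
C(33) = 0.214 + 1.579 + 26.804 + 38.649 = 67.246 mg/L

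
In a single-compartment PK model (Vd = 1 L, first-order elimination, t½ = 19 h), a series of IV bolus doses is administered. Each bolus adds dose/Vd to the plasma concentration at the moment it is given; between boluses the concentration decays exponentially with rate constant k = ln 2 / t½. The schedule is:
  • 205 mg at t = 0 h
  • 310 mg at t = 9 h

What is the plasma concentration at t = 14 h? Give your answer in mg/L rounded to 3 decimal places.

k = ln 2 / 19 = 0.03648 per h
Dose 1 (205 mg at t=0 h): 205·exp(−0.03648·14) = 123.011 mg/L
Dose 2 (310 mg at t=9 h): 310·exp(−0.03648·5) = 258.311 mg/L
C(14) = 123.011 + 258.311 = 381.322 mg/L

381.322 mg/L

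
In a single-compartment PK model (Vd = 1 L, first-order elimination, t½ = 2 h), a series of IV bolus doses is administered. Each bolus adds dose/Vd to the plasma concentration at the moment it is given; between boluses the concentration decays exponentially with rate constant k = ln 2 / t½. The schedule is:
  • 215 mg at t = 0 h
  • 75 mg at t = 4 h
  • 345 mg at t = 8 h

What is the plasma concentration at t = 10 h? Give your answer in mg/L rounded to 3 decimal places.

188.594 mg/L

k = ln 2 / 2 = 0.34657 per h
Dose 1 (215 mg at t=0 h): 215·exp(−0.34657·10) = 6.719 mg/L
Dose 2 (75 mg at t=4 h): 75·exp(−0.34657·6) = 9.375 mg/L
Dose 3 (345 mg at t=8 h): 345·exp(−0.34657·2) = 172.500 mg/L
C(10) = 6.719 + 9.375 + 172.500 = 188.594 mg/L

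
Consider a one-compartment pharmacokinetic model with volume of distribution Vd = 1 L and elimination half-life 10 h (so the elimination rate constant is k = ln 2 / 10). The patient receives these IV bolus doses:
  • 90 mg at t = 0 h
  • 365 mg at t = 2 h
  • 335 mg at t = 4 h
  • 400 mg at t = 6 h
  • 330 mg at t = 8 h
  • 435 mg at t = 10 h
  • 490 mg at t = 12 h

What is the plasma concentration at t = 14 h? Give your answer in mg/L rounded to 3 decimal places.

k = ln 2 / 10 = 0.06931 per h
Dose 1 (90 mg at t=0 h): 90·exp(−0.06931·14) = 34.104 mg/L
Dose 2 (365 mg at t=2 h): 365·exp(−0.06931·12) = 158.875 mg/L
Dose 3 (335 mg at t=4 h): 335·exp(−0.06931·10) = 167.500 mg/L
Dose 4 (400 mg at t=6 h): 400·exp(−0.06931·8) = 229.740 mg/L
Dose 5 (330 mg at t=8 h): 330·exp(−0.06931·6) = 217.719 mg/L
Dose 6 (435 mg at t=10 h): 435·exp(−0.06931·4) = 329.668 mg/L
Dose 7 (490 mg at t=12 h): 490·exp(−0.06931·2) = 426.570 mg/L
C(14) = 34.104 + 158.875 + 167.500 + 229.740 + 217.719 + 329.668 + 426.570 = 1564.176 mg/L

1564.176 mg/L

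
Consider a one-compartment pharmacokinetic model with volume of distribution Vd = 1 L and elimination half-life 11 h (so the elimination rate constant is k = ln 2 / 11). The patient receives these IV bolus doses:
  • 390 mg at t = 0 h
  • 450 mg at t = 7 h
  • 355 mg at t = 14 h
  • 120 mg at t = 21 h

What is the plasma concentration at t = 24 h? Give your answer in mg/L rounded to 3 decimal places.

528.495 mg/L

k = ln 2 / 11 = 0.06301 per h
Dose 1 (390 mg at t=0 h): 390·exp(−0.06301·24) = 85.955 mg/L
Dose 2 (450 mg at t=7 h): 450·exp(−0.06301·17) = 154.164 mg/L
Dose 3 (355 mg at t=14 h): 355·exp(−0.06301·10) = 189.045 mg/L
Dose 4 (120 mg at t=21 h): 120·exp(−0.06301·3) = 99.330 mg/L
C(24) = 85.955 + 154.164 + 189.045 + 99.330 = 528.495 mg/L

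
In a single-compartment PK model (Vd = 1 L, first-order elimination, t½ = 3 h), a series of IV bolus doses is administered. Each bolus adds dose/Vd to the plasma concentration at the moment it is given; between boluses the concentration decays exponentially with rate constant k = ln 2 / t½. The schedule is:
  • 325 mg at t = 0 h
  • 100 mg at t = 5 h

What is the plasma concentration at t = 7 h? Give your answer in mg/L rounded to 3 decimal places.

127.484 mg/L

k = ln 2 / 3 = 0.23105 per h
Dose 1 (325 mg at t=0 h): 325·exp(−0.23105·7) = 64.488 mg/L
Dose 2 (100 mg at t=5 h): 100·exp(−0.23105·2) = 62.996 mg/L
C(7) = 64.488 + 62.996 = 127.484 mg/L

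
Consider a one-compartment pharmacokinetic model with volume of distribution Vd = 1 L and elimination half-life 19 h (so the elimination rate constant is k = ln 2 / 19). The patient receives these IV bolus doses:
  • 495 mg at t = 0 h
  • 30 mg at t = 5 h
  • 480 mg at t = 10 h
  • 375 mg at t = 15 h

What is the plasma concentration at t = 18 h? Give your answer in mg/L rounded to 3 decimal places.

969.993 mg/L

k = ln 2 / 19 = 0.03648 per h
Dose 1 (495 mg at t=0 h): 495·exp(−0.03648·18) = 256.696 mg/L
Dose 2 (30 mg at t=5 h): 30·exp(−0.03648·13) = 18.670 mg/L
Dose 3 (480 mg at t=10 h): 480·exp(−0.03648·8) = 358.502 mg/L
Dose 4 (375 mg at t=15 h): 375·exp(−0.03648·3) = 336.125 mg/L
C(18) = 256.696 + 18.670 + 358.502 + 336.125 = 969.993 mg/L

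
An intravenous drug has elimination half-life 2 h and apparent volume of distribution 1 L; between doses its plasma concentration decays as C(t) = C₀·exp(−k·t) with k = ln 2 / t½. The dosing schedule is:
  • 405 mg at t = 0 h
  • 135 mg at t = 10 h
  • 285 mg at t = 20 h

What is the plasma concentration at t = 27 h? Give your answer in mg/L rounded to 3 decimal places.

k = ln 2 / 2 = 0.34657 per h
Dose 1 (405 mg at t=0 h): 405·exp(−0.34657·27) = 0.035 mg/L
Dose 2 (135 mg at t=10 h): 135·exp(−0.34657·17) = 0.373 mg/L
Dose 3 (285 mg at t=20 h): 285·exp(−0.34657·7) = 25.191 mg/L
C(27) = 0.035 + 0.373 + 25.191 = 25.599 mg/L

25.599 mg/L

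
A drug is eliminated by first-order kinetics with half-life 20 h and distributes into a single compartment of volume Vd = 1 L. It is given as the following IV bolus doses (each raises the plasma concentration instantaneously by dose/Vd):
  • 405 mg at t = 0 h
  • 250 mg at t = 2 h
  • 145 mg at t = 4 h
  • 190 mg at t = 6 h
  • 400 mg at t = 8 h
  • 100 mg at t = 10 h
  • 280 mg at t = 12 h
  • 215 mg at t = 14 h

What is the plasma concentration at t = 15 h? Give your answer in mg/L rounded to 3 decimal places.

k = ln 2 / 20 = 0.03466 per h
Dose 1 (405 mg at t=0 h): 405·exp(−0.03466·15) = 240.814 mg/L
Dose 2 (250 mg at t=2 h): 250·exp(−0.03466·13) = 159.320 mg/L
Dose 3 (145 mg at t=4 h): 145·exp(−0.03466·11) = 99.038 mg/L
Dose 4 (190 mg at t=6 h): 190·exp(−0.03466·9) = 139.088 mg/L
Dose 5 (400 mg at t=8 h): 400·exp(−0.03466·7) = 313.834 mg/L
Dose 6 (100 mg at t=10 h): 100·exp(−0.03466·5) = 84.090 mg/L
Dose 7 (280 mg at t=12 h): 280·exp(−0.03466·3) = 252.350 mg/L
Dose 8 (215 mg at t=14 h): 215·exp(−0.03466·1) = 207.676 mg/L
C(15) = 240.814 + 159.320 + 99.038 + 139.088 + 313.834 + 84.090 + 252.350 + 207.676 = 1496.210 mg/L

1496.210 mg/L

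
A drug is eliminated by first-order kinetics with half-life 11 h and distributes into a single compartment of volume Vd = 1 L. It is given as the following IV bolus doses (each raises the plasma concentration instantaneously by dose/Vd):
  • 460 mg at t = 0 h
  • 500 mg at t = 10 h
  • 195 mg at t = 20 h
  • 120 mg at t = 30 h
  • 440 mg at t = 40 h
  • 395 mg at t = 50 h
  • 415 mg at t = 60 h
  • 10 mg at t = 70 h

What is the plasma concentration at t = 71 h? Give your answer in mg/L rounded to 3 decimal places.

417.301 mg/L

k = ln 2 / 11 = 0.06301 per h
Dose 1 (460 mg at t=0 h): 460·exp(−0.06301·71) = 5.245 mg/L
Dose 2 (500 mg at t=10 h): 500·exp(−0.06301·61) = 10.706 mg/L
Dose 3 (195 mg at t=20 h): 195·exp(−0.06301·51) = 7.841 mg/L
Dose 4 (120 mg at t=30 h): 120·exp(−0.06301·41) = 9.061 mg/L
Dose 5 (440 mg at t=40 h): 440·exp(−0.06301·31) = 62.387 mg/L
Dose 6 (395 mg at t=50 h): 395·exp(−0.06301·21) = 105.173 mg/L
Dose 7 (415 mg at t=60 h): 415·exp(−0.06301·11) = 207.500 mg/L
Dose 8 (10 mg at t=70 h): 10·exp(−0.06301·1) = 9.389 mg/L
C(71) = 5.245 + 10.706 + 7.841 + 9.061 + 62.387 + 105.173 + 207.500 + 9.389 = 417.301 mg/L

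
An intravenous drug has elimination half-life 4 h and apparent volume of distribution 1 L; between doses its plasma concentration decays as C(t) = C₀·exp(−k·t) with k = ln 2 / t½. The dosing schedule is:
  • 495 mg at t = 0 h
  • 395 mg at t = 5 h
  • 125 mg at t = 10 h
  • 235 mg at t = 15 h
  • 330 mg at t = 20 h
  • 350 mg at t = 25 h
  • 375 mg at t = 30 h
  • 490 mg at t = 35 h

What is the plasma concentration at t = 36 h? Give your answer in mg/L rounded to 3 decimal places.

627.633 mg/L

k = ln 2 / 4 = 0.17329 per h
Dose 1 (495 mg at t=0 h): 495·exp(−0.17329·36) = 0.967 mg/L
Dose 2 (395 mg at t=5 h): 395·exp(−0.17329·31) = 1.835 mg/L
Dose 3 (125 mg at t=10 h): 125·exp(−0.17329·26) = 1.381 mg/L
Dose 4 (235 mg at t=15 h): 235·exp(−0.17329·21) = 6.175 mg/L
Dose 5 (330 mg at t=20 h): 330·exp(−0.17329·16) = 20.625 mg/L
Dose 6 (350 mg at t=25 h): 350·exp(−0.17329·11) = 52.028 mg/L
Dose 7 (375 mg at t=30 h): 375·exp(−0.17329·6) = 132.583 mg/L
Dose 8 (490 mg at t=35 h): 490·exp(−0.17329·1) = 412.039 mg/L
C(36) = 0.967 + 1.835 + 1.381 + 6.175 + 20.625 + 52.028 + 132.583 + 412.039 = 627.633 mg/L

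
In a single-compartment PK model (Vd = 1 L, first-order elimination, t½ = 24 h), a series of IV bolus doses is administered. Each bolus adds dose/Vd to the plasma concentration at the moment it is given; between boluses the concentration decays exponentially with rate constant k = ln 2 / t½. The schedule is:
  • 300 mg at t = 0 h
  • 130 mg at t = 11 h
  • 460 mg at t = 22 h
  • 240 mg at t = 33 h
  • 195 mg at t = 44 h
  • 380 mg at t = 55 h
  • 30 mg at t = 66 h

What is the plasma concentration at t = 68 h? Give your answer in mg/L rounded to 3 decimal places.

663.198 mg/L

k = ln 2 / 24 = 0.02888 per h
Dose 1 (300 mg at t=0 h): 300·exp(−0.02888·68) = 42.092 mg/L
Dose 2 (130 mg at t=11 h): 130·exp(−0.02888·57) = 25.061 mg/L
Dose 3 (460 mg at t=22 h): 460·exp(−0.02888·46) = 121.838 mg/L
Dose 4 (240 mg at t=33 h): 240·exp(−0.02888·35) = 87.339 mg/L
Dose 5 (195 mg at t=44 h): 195·exp(−0.02888·24) = 97.500 mg/L
Dose 6 (380 mg at t=55 h): 380·exp(−0.02888·13) = 261.051 mg/L
Dose 7 (30 mg at t=66 h): 30·exp(−0.02888·2) = 28.316 mg/L
C(68) = 42.092 + 25.061 + 121.838 + 87.339 + 97.500 + 261.051 + 28.316 = 663.198 mg/L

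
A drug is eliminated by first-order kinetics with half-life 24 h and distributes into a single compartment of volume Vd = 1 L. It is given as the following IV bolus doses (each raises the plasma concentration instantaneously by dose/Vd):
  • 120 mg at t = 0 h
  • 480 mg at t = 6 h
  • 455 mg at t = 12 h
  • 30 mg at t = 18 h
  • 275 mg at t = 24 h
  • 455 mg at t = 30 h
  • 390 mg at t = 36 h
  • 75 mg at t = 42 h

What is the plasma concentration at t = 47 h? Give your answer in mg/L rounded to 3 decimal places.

k = ln 2 / 24 = 0.02888 per h
Dose 1 (120 mg at t=0 h): 120·exp(−0.02888·47) = 30.879 mg/L
Dose 2 (480 mg at t=6 h): 480·exp(−0.02888·41) = 146.886 mg/L
Dose 3 (455 mg at t=12 h): 455·exp(−0.02888·35) = 165.581 mg/L
Dose 4 (30 mg at t=18 h): 30·exp(−0.02888·29) = 12.983 mg/L
Dose 5 (275 mg at t=24 h): 275·exp(−0.02888·23) = 141.529 mg/L
Dose 6 (455 mg at t=30 h): 455·exp(−0.02888·17) = 278.472 mg/L
Dose 7 (390 mg at t=36 h): 390·exp(−0.02888·11) = 283.852 mg/L
Dose 8 (75 mg at t=42 h): 75·exp(−0.02888·5) = 64.915 mg/L
C(47) = 30.879 + 146.886 + 165.581 + 12.983 + 141.529 + 278.472 + 283.852 + 64.915 = 1125.098 mg/L

1125.098 mg/L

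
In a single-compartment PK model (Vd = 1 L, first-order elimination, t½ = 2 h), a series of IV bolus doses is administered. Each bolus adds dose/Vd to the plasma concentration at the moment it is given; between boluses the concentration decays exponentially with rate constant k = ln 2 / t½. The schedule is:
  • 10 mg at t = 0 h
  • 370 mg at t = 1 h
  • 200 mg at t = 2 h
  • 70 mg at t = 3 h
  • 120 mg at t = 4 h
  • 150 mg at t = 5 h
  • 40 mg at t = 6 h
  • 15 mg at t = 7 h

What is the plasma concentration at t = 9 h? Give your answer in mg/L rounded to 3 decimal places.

130.350 mg/L

k = ln 2 / 2 = 0.34657 per h
Dose 1 (10 mg at t=0 h): 10·exp(−0.34657·9) = 0.442 mg/L
Dose 2 (370 mg at t=1 h): 370·exp(−0.34657·8) = 23.125 mg/L
Dose 3 (200 mg at t=2 h): 200·exp(−0.34657·7) = 17.678 mg/L
Dose 4 (70 mg at t=3 h): 70·exp(−0.34657·6) = 8.750 mg/L
Dose 5 (120 mg at t=4 h): 120·exp(−0.34657·5) = 21.213 mg/L
Dose 6 (150 mg at t=5 h): 150·exp(−0.34657·4) = 37.500 mg/L
Dose 7 (40 mg at t=6 h): 40·exp(−0.34657·3) = 14.142 mg/L
Dose 8 (15 mg at t=7 h): 15·exp(−0.34657·2) = 7.500 mg/L
C(9) = 0.442 + 23.125 + 17.678 + 8.750 + 21.213 + 37.500 + 14.142 + 7.500 = 130.350 mg/L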